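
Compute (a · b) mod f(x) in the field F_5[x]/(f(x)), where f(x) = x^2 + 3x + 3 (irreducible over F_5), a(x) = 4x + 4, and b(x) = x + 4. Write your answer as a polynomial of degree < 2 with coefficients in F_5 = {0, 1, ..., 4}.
a · b ≡ 3x + 4 (mod f(x))

Multiply in F_5[x]: a(x)·b(x) = (4x + 4)·(x + 4) = 4x^2 + 1. This has degree ≥ 2, so divide by f(x) over F_5: 4x^2 + 1 = (4)·(x^2 + 3x + 3) + (3x + 4). Hence a·b ≡ 3x + 4 (mod f). (F_5[x]/(f) is a field with 5^2 = 25 elements since f is irreducible of degree 2.)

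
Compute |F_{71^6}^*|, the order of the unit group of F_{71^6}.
|F_{71^6}^*| = 128100283920

F_{71^6} has 71^6 = 128100283921 elements; its multiplicative group consists of all nonzero elements, so |F_{71^6}^*| = 128100283921 - 1 = 128100283920. (It is cyclic since any finite subgroup of the multiplicative group of a field is cyclic.)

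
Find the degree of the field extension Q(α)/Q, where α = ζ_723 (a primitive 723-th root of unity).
[Q(α):Q] = 480

The minimal polynomial of ζ_723 over Q is the 723-th cyclotomic polynomial Φ_723(x), which is irreducible over Q and has degree φ(723) = 480. Hence [Q(α):Q] = φ(723) = 480.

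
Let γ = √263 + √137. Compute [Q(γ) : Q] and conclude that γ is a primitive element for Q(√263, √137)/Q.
[Q(γ) : Q] = 4 (equivalently, Q(γ) = Q(√263, √137))

Obviously Q(γ) ⊆ Q(√263, √137), and [Q(√263, √137):Q] = 4 (since 263, 137 are distinct squarefree integers > 1 with 36031 not a perfect square). To show equality we compute the minimal polynomial of γ. From γ = √263 + √137: γ^2 = 263 + 2√(36031) + 137 = 400 + 2√(36031), so γ^2 - 400 = 2√(36031); squaring, (γ^2 - 400)^2 = 4·36031, i.e. γ^4 - 800γ^2 + 160000 - 144124 = 0, i.e. γ^4 - 800γ^2 + 15876 = 0. So γ is a root of x^4 - 800x^2 + 15876. This polynomial is irreducible over Q: it has no rational root (each ±√263 ± √137 is irrational), and any factorization into two quadratics over Q would force √(36031) ∈ Q (pairing opposite roots) or √263, √137 ∈ Q (other pairings), all impossible. Hence [Q(γ):Q] = 4 = [Q(√263, √137):Q], so Q(γ) = Q(√263, √137).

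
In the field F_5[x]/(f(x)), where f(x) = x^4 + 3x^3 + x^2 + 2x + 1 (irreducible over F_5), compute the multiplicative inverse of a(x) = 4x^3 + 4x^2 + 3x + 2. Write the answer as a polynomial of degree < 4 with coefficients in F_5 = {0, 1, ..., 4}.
a(x)^(-1) ≡ 4x^3 + x^2 + x + 2 (mod f(x))

Since f is irreducible over F_5, F_5[x]/(f) is a field and a(x) ≠ 0 has an inverse. Apply the extended Euclidean algorithm to f(x) and a(x) in F_5[x]: f(x) = (4x + 3)·a(x) + (2x^2);  a(x) = (2x + 2)·(2x^2) + (3x + 2);  (2x^2) = (4x + 4)·(3x + 2) + (2). The last nonzero remainder is the constant 2 = gcd(f, a) in F_5. Back-substituting through the division chain expresses 2 = s(x)·a(x) + t(x)·f(x) with s(x) ≡ 3x^3 + 2x^2 + 2x + 4 (mod f), so (3x^3 + 2x^2 + 2x + 4)·a(x) ≡ 2 (mod f). Multiplying by 2^(-1) ≡ 3 in F_5 gives a(x)^(-1) ≡ 3·(3x^3 + 2x^2 + 2x + 4) ≡ 4x^3 + x^2 + x + 2 (mod f). Check: (4x^3 + 4x^2 + 3x + 2)·(4x^3 + x^2 + x + 2) = x^6 + 3x^3 + 3x^2 + 3x + 4 ≡ 1 (mod x^4 + 3x^3 + x^2 + 2x + 1).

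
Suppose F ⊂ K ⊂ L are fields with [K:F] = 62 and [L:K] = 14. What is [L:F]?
[L:F] = 868

The tower law says that for any tower of field extensions F ⊂ K ⊂ L with finite degrees, [L:F] = [L:K] · [K:F]. Here this gives [L:F] = 14 · 62 = 868.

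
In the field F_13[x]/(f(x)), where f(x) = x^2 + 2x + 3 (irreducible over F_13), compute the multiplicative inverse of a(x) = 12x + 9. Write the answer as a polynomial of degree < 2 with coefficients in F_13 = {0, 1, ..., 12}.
a(x)^(-1) ≡ 6x + 1 (mod f(x))

Since f is irreducible over F_13, F_13[x]/(f) is a field and a(x) ≠ 0 has an inverse. Apply the extended Euclidean algorithm to f(x) and a(x) in F_13[x]: f(x) = (12x + 2)·a(x) + (11). The last nonzero remainder is the constant 11 = gcd(f, a) in F_13. Back-substituting through the division chain expresses 11 = s(x)·a(x) + t(x)·f(x) with s(x) ≡ x + 11 (mod f), so (x + 11)·a(x) ≡ 11 (mod f). Multiplying by 11^(-1) ≡ 6 in F_13 gives a(x)^(-1) ≡ 6·(x + 11) ≡ 6x + 1 (mod f). Check: (12x + 9)·(6x + 1) = 7x^2 + x + 9 ≡ 1 (mod x^2 + 2x + 3).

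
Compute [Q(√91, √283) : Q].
[Q(√91, √283) : Q] = 4

[Q(√91):Q] = 2 (min poly x^2 - 91, irreducible since 91 is squarefree > 1). For the top step, suppose √283 ∈ Q(√91), say √283 = c + d√91 with c, d ∈ Q. Squaring: 283 = c^2 + 91d^2 + 2cd√91. Since √91 ∉ Q this forces 2cd = 0. If d = 0 then √283 = c ∈ Q, contradicting 283 squarefree > 1. If c = 0 then 283 = 91d^2, so 91·283 = (91d)^2 is a perfect square in Q — but 91·283 = 25753 is not a perfect square (since 91 and 283 are distinct squarefree integers). Contradiction. Hence √283 ∉ Q(√91), so x^2 - 283 stays irreducible over Q(√91) and [Q(√91, √283) : Q(√91)] = 2. By the tower law, [Q(√91, √283) : Q] = 2 · 2 = 4.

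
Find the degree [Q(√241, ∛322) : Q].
[Q(√241, ∛322) : Q] = 6

Let L = Q(√241, ∛322). Since Q(√241) ⊂ L and [Q(√241):Q] = 2, the tower law gives 2 | [L:Q]. Likewise Q(∛322) ⊂ L with [Q(∛322):Q] = 3 (because 322 is not a perfect cube), so 3 | [L:Q]. As gcd(2,3) = 1, [L:Q] is divisible by 6. Conversely L is generated over Q by √241 and ∛322, so [L:Q] ≤ 2·3 = 6. Therefore [Q(√241, ∛322) : Q] = 6.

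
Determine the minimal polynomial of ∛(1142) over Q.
m_α(x) = x^3 - 1142

α satisfies α^3 = 1142, so x^3 - 1142 annihilates α. By the rational root test, a rational root p/q (in lowest terms) of x^3 - 1142 would satisfy p^3 = 1142 q^3, forcing q = 1 and p^3 = 1142; but 1142 is not a perfect cube, contradiction. A monic cubic over Q with no rational root is irreducible (any nontrivial factorization would include a linear factor). Hence x^3 - 1142 is the minimal polynomial of α, and in particular [Q(α):Q] = 3.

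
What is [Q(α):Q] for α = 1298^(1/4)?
[Q(α):Q] = 4

α is a root of x^4 - 1298. By Eisenstein's criterion at the prime p = 2 (which divides the constant term 1298 but p^2 = 4 does not, since 1298 is squarefree), x^4 - 1298 is irreducible over Q. Hence [Q(α):Q] = 4.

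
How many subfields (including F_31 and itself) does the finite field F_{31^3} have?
F_{31^3} has 2 subfields

The subfields of F_{p^n} are exactly the fields F_{p^d} for d | n (each is the fixed field of the unique index-d subgroup of Gal(F_{p^n}/F_p) ≅ Z/nZ). The divisors of n = 3 are {1, 3}, giving 2 subfields: F_{31^1}, F_{31^3}.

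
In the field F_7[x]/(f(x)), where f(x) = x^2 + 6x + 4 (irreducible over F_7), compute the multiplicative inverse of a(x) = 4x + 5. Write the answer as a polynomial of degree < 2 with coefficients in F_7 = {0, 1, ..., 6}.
a(x)^(-1) ≡ 6x + 4 (mod f(x))

Since f is irreducible over F_7, F_7[x]/(f) is a field and a(x) ≠ 0 has an inverse. Apply the extended Euclidean algorithm to f(x) and a(x) in F_7[x]: f(x) = (2x + 6)·a(x) + (2). The last nonzero remainder is the constant 2 = gcd(f, a) in F_7. Back-substituting through the division chain expresses 2 = s(x)·a(x) + t(x)·f(x) with s(x) ≡ 5x + 1 (mod f), so (5x + 1)·a(x) ≡ 2 (mod f). Multiplying by 2^(-1) ≡ 4 in F_7 gives a(x)^(-1) ≡ 4·(5x + 1) ≡ 6x + 4 (mod f). Check: (4x + 5)·(6x + 4) = 3x^2 + 4x + 6 ≡ 1 (mod x^2 + 6x + 4).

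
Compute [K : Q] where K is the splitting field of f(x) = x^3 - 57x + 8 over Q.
[K : Q] = 6

By the rational root test, any rational root of the monic integer polynomial f(x) = x^3 - 57x + 8 must be an integer dividing the constant term 8, i.e. one of ±{1, 2, 4, 8}. Evaluating: f(1) = -48, f(-1) = 64, f(2) = -98, f(-2) = 114, f(4) = -156, f(-4) = 172, f(8) = 64, f(-8) = -48; none is 0, so f has no rational root and is therefore irreducible over Q (a cubic with no linear factor over a field is irreducible). For an irreducible cubic, the Galois group is A_3 or S_3 according as the discriminant disc(f) = -4a^3 - 27b^2 = -4·(-57)^3 - 27·(8)^2 = 739044 is or is not a square in Q. Here disc(f) = 739044 is not a perfect square in Q, so the Galois group of f over Q is not contained in A_3 and must be all of S_3. The splitting field has degree |S_3| = 6 over Q, so [K : Q] = 6.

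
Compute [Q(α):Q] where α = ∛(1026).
[Q(α):Q] = 3

The minimal polynomial of α is x^3 - 1026, irreducible over Q since 1026 is not a perfect cube (so x^3 - 1026 has no rational root). Hence [Q(α):Q] = deg(m_α) = 3.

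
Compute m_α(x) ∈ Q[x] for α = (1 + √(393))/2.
m_α(x) = x^2 - x - 98

From 2α - 1 = √(393), squaring gives (2α - 1)^2 = 393, i.e. 4α^2 - 4α + 1 = 393, so α^2 - α + (1 - 393)/4 = 0. Since 393 ≡ 1 (mod 4), (1 - 393)/4 = -98 ∈ Z. The polynomial x^2 - x - 98 has discriminant 1 - 4·(-98) = 393, which is not a perfect square in Q (d = 393 is squarefree and ≠ 1), so x^2 - x - 98 is irreducible over Q. It is the minimal polynomial of α.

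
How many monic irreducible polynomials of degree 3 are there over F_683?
There are 106203768 monic irreducible polynomials of degree 3 over F_683

Each element of F_{683^3} that lies in no proper subfield is a root of exactly one monic irreducible of degree 3 over F_683, and each such polynomial has 3 distinct roots in F_{683^3}. By Möbius inversion the count is N_683(3) = (1/3) Σ_{d|3} μ(3/d) · 683^d = (1/3)(μ(3)·683^1 + μ(1)·683^3) = 318611304/3 = 106203768.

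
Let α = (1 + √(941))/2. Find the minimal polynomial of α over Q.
m_α(x) = x^2 - x - 235

From 2α - 1 = √(941), squaring gives (2α - 1)^2 = 941, i.e. 4α^2 - 4α + 1 = 941, so α^2 - α + (1 - 941)/4 = 0. Since 941 ≡ 1 (mod 4), (1 - 941)/4 = -235 ∈ Z. The polynomial x^2 - x - 235 has discriminant 1 - 4·(-235) = 941, which is not a perfect square in Q (d = 941 is squarefree and ≠ 1), so x^2 - x - 235 is irreducible over Q. It is the minimal polynomial of α.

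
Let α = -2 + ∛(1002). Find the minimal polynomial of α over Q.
m_α(x) = x^3 + 6x^2 + 12x - 994

Set β = α + 2 = ∛(1002), so β^3 = 1002. Then (α + 2)^3 - 1002 = 0, i.e. α is a root of g(x) = (x + 2)^3 - 1002 = x^3 + 6x^2 + 12x - 994. Since g(x) = h(x + 2) where h(x) = x^3 - 1002, and h is irreducible over Q (because 1002 is not a perfect cube, so h has no rational root, and a monic cubic with no rational root is irreducible), g is also irreducible (irreducibility is preserved under the substitution x → x + 2). Hence m_α(x) = x^3 + 6x^2 + 12x - 994.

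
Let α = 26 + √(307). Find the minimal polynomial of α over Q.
m_α(x) = x^2 - 52x + 369

From α - 26 = √(307), squaring gives (α - 26)^2 = 307, i.e. α^2 - 52α + 676 = 307, so α^2 - 52α + 369 = 0. The discriminant of x^2 - 52x + 369 is (-52)^2 - 4·(369) = 2704 - 1476 = 1228, and 4·(307) is not a perfect square in Q since 307 is squarefree and ≠ 1. Hence x^2 - 52x + 369 is irreducible over Q and is the minimal polynomial of α.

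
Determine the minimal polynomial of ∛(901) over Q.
m_α(x) = x^3 - 901

α satisfies α^3 = 901, so x^3 - 901 annihilates α. By the rational root test, a rational root p/q (in lowest terms) of x^3 - 901 would satisfy p^3 = 901 q^3, forcing q = 1 and p^3 = 901; but 901 is not a perfect cube, contradiction. A monic cubic over Q with no rational root is irreducible (any nontrivial factorization would include a linear factor). Hence x^3 - 901 is the minimal polynomial of α, and in particular [Q(α):Q] = 3.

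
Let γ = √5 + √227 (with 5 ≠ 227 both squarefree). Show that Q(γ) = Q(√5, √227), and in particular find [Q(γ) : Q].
[Q(γ) : Q] = 4 (equivalently, Q(γ) = Q(√5, √227))

Obviously Q(γ) ⊆ Q(√5, √227), and [Q(√5, √227):Q] = 4 (since 5, 227 are distinct squarefree integers > 1 with 1135 not a perfect square). To show equality we compute the minimal polynomial of γ. From γ = √5 + √227: γ^2 = 5 + 2√(1135) + 227 = 232 + 2√(1135), so γ^2 - 232 = 2√(1135); squaring, (γ^2 - 232)^2 = 4·1135, i.e. γ^4 - 464γ^2 + 53824 - 4540 = 0, i.e. γ^4 - 464γ^2 + 49284 = 0. So γ is a root of x^4 - 464x^2 + 49284. This polynomial is irreducible over Q: it has no rational root (each ±√5 ± √227 is irrational), and any factorization into two quadratics over Q would force √(1135) ∈ Q (pairing opposite roots) or √5, √227 ∈ Q (other pairings), all impossible. Hence [Q(γ):Q] = 4 = [Q(√5, √227):Q], so Q(γ) = Q(√5, √227).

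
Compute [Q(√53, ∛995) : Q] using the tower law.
[Q(√53, ∛995) : Q] = 6

Let L = Q(√53, ∛995). Since Q(√53) ⊂ L and [Q(√53):Q] = 2, the tower law gives 2 | [L:Q]. Likewise Q(∛995) ⊂ L with [Q(∛995):Q] = 3 (because 995 is not a perfect cube), so 3 | [L:Q]. As gcd(2,3) = 1, [L:Q] is divisible by 6. Conversely L is generated over Q by √53 and ∛995, so [L:Q] ≤ 2·3 = 6. Therefore [Q(√53, ∛995) : Q] = 6.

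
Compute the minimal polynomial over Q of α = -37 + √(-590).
m_α(x) = x^2 + 74x + 1959

From α + 37 = √(-590), squaring gives (α + 37)^2 = -590, i.e. α^2 + 74α + 1369 = -590, so α^2 + 74α + 1959 = 0. The discriminant of x^2 + 74x + 1959 is (74)^2 - 4·(1959) = 5476 - 7836 = -2360, and 4·(-590) is not a perfect square in Q since -590 is squarefree and ≠ 1. Hence x^2 + 74x + 1959 is irreducible over Q and is the minimal polynomial of α.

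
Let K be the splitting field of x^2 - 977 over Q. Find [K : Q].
[K : Q] = 2

f(x) = x^2 - 977 factors as (x - √977)(x + √977). The splitting field is K = Q(√977). Since 977 is squarefree and > 1, it is not a perfect square, so x^2 - 977 is irreducible over Q and [Q(√977) : Q] = 2. Hence [K : Q] = 2.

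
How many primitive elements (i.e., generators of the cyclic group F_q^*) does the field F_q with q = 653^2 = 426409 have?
There are φ(426408) = 139968 primitive elements

F_q^* is cyclic of order q - 1 = 426408. A cyclic group of order m has exactly φ(m) generators. Here m = 426408 = 2^3 · 3 · 109 · 163, so the number of primitive elements is φ(426408) = 139968.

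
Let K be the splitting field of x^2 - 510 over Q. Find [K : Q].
[K : Q] = 2

f(x) = x^2 - 510 factors as (x - √510)(x + √510). The splitting field is K = Q(√510). Since 510 is squarefree and > 1, it is not a perfect square, so x^2 - 510 is irreducible over Q and [Q(√510) : Q] = 2. Hence [K : Q] = 2.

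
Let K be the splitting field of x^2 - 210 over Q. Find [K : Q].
[K : Q] = 2

f(x) = x^2 - 210 factors as (x - √210)(x + √210). The splitting field is K = Q(√210). Since 210 is squarefree and > 1, it is not a perfect square, so x^2 - 210 is irreducible over Q and [Q(√210) : Q] = 2. Hence [K : Q] = 2.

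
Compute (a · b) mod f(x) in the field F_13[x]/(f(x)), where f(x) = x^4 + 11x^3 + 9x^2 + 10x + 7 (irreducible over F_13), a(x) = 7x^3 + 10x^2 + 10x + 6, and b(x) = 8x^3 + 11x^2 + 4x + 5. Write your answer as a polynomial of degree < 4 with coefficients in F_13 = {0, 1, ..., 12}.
a · b ≡ 5x^3 + 6x^2 + 8 (mod f(x))

Multiply in F_13[x]: a(x)·b(x) = (7x^3 + 10x^2 + 10x + 6)·(8x^3 + 11x^2 + 4x + 5) = 4x^6 + x^5 + 10x^4 + 12x^3 + 9x + 4. This has degree ≥ 4, so divide by f(x) over F_13: 4x^6 + x^5 + 10x^4 + 12x^3 + 9x + 4 = (4x^2 + 9x + 5)·(x^4 + 11x^3 + 9x^2 + 10x + 7) + (5x^3 + 6x^2 + 8). Hence a·b ≡ 5x^3 + 6x^2 + 8 (mod f). (F_13[x]/(f) is a field with 13^4 = 28561 elements since f is irreducible of degree 4.)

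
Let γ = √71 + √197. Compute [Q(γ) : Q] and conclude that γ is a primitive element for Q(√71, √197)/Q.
[Q(γ) : Q] = 4 (equivalently, Q(γ) = Q(√71, √197))

Obviously Q(γ) ⊆ Q(√71, √197), and [Q(√71, √197):Q] = 4 (since 71, 197 are distinct squarefree integers > 1 with 13987 not a perfect square). To show equality we compute the minimal polynomial of γ. From γ = √71 + √197: γ^2 = 71 + 2√(13987) + 197 = 268 + 2√(13987), so γ^2 - 268 = 2√(13987); squaring, (γ^2 - 268)^2 = 4·13987, i.e. γ^4 - 536γ^2 + 71824 - 55948 = 0, i.e. γ^4 - 536γ^2 + 15876 = 0. So γ is a root of x^4 - 536x^2 + 15876. This polynomial is irreducible over Q: it has no rational root (each ±√71 ± √197 is irrational), and any factorization into two quadratics over Q would force √(13987) ∈ Q (pairing opposite roots) or √71, √197 ∈ Q (other pairings), all impossible. Hence [Q(γ):Q] = 4 = [Q(√71, √197):Q], so Q(γ) = Q(√71, √197).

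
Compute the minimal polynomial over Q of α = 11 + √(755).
m_α(x) = x^2 - 22x - 634

From α - 11 = √(755), squaring gives (α - 11)^2 = 755, i.e. α^2 - 22α + 121 = 755, so α^2 - 22α - 634 = 0. The discriminant of x^2 - 22x - 634 is (-22)^2 - 4·(-634) = 484 + 2536 = 3020, and 4·(755) is not a perfect square in Q since 755 is squarefree and ≠ 1. Hence x^2 - 22x - 634 is irreducible over Q and is the minimal polynomial of α.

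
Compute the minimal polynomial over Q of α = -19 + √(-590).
m_α(x) = x^2 + 38x + 951

From α + 19 = √(-590), squaring gives (α + 19)^2 = -590, i.e. α^2 + 38α + 361 = -590, so α^2 + 38α + 951 = 0. The discriminant of x^2 + 38x + 951 is (38)^2 - 4·(951) = 1444 - 3804 = -2360, and 4·(-590) is not a perfect square in Q since -590 is squarefree and ≠ 1. Hence x^2 + 38x + 951 is irreducible over Q and is the minimal polynomial of α.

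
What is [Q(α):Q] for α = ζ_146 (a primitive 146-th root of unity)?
[Q(α):Q] = 72

The minimal polynomial of ζ_146 over Q is the 146-th cyclotomic polynomial Φ_146(x), which is irreducible over Q and has degree φ(146) = 72. Hence [Q(α):Q] = φ(146) = 72.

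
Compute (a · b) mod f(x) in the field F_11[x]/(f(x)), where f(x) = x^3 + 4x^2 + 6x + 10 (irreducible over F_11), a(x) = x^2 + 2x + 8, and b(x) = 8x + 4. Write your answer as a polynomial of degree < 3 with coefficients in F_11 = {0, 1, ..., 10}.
a · b ≡ 10x^2 + 2x + 7 (mod f(x))

Multiply in F_11[x]: a(x)·b(x) = (x^2 + 2x + 8)·(8x + 4) = 8x^3 + 9x^2 + 6x + 10. This has degree ≥ 3, so divide by f(x) over F_11: 8x^3 + 9x^2 + 6x + 10 = (8)·(x^3 + 4x^2 + 6x + 10) + (10x^2 + 2x + 7). Hence a·b ≡ 10x^2 + 2x + 7 (mod f). (F_11[x]/(f) is a field with 11^3 = 1331 elements since f is irreducible of degree 3.)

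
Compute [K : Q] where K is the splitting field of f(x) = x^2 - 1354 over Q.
[K : Q] = 2

f(x) = x^2 - 1354 factors as (x - √1354)(x + √1354). The splitting field is K = Q(√1354). Since 1354 is squarefree and > 1, it is not a perfect square, so x^2 - 1354 is irreducible over Q and [Q(√1354) : Q] = 2. Hence [K : Q] = 2.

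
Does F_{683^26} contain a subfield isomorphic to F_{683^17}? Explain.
No: F_{683^17} is not a subfield of F_{683^26}

F_{p^m} embeds in F_{p^n} iff m | n. Here 17 ∤ 26 (since 26 = 1·17 + 9 with remainder 9 ≠ 0), so F_{683^17} is not a subfield of F_{683^26}. Equivalently: if it were, the tower law would give 17 = [F_{683^17}:F_683] dividing [F_{683^26}:F_683] = 26, contradiction.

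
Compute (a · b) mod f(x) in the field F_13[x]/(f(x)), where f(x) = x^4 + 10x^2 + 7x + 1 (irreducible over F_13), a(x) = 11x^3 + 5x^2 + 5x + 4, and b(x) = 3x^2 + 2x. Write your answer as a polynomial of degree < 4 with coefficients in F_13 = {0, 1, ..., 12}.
a · b ≡ 7x^3 + 6x^2 + 2x + 2 (mod f(x))

Multiply in F_13[x]: a(x)·b(x) = (11x^3 + 5x^2 + 5x + 4)·(3x^2 + 2x) = 7x^5 + 11x^4 + 12x^3 + 9x^2 + 8x. This has degree ≥ 4, so divide by f(x) over F_13: 7x^5 + 11x^4 + 12x^3 + 9x^2 + 8x = (7x + 11)·(x^4 + 10x^2 + 7x + 1) + (7x^3 + 6x^2 + 2x + 2). Hence a·b ≡ 7x^3 + 6x^2 + 2x + 2 (mod f). (F_13[x]/(f) is a field with 13^4 = 28561 elements since f is irreducible of degree 4.)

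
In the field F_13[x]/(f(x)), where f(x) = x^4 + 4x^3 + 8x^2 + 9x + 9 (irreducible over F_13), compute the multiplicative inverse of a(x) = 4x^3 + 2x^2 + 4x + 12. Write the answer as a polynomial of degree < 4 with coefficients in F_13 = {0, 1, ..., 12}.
a(x)^(-1) ≡ 5x^3 + 7x^2 + 8x + 9 (mod f(x))

Since f is irreducible over F_13, F_13[x]/(f) is a field and a(x) ≠ 0 has an inverse. Apply the extended Euclidean algorithm to f(x) and a(x) in F_13[x]: f(x) = (10x + 9)·a(x) + (2x^2 + 9x + 5);  a(x) = (2x + 5)·(2x^2 + 9x + 5) + (x);  (2x^2 + 9x + 5) = (2x + 9)·(x) + (5). The last nonzero remainder is the constant 5 = gcd(f, a) in F_13. Back-substituting through the division chain expresses 5 = s(x)·a(x) + t(x)·f(x) with s(x) ≡ 12x^3 + 9x^2 + x + 6 (mod f), so (12x^3 + 9x^2 + x + 6)·a(x) ≡ 5 (mod f). Multiplying by 5^(-1) ≡ 8 in F_13 gives a(x)^(-1) ≡ 8·(12x^3 + 9x^2 + x + 6) ≡ 5x^3 + 7x^2 + 8x + 9 (mod f). Check: (4x^3 + 2x^2 + 4x + 12)·(5x^3 + 7x^2 + 8x + 9) = 7x^6 + 12x^5 + x^4 + 10x^3 + 4x^2 + 2x + 4 ≡ 1 (mod x^4 + 4x^3 + 8x^2 + 9x + 9).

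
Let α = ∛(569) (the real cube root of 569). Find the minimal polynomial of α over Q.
m_α(x) = x^3 - 569

α satisfies α^3 = 569, so x^3 - 569 annihilates α. By the rational root test, a rational root p/q (in lowest terms) of x^3 - 569 would satisfy p^3 = 569 q^3, forcing q = 1 and p^3 = 569; but 569 is not a perfect cube, contradiction. A monic cubic over Q with no rational root is irreducible (any nontrivial factorization would include a linear factor). Hence x^3 - 569 is the minimal polynomial of α, and in particular [Q(α):Q] = 3.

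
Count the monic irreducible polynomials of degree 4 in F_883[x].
There are 151978539258 monic irreducible polynomials of degree 4 over F_883

Each element of F_{883^4} that lies in no proper subfield is a root of exactly one monic irreducible of degree 4 over F_883, and each such polynomial has 4 distinct roots in F_{883^4}. By Möbius inversion the count is N_883(4) = (1/4) Σ_{d|4} μ(4/d) · 883^d = (1/4)(μ(4)·883^1 + μ(2)·883^2 + μ(1)·883^4) = 607914157032/4 = 151978539258.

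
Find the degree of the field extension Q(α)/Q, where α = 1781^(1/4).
[Q(α):Q] = 4

α is a root of x^4 - 1781. By Eisenstein's criterion at the prime p = 13 (which divides the constant term 1781 but p^2 = 169 does not, since 1781 is squarefree), x^4 - 1781 is irreducible over Q. Hence [Q(α):Q] = 4.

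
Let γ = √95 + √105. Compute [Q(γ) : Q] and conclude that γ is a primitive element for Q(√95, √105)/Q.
[Q(γ) : Q] = 4 (equivalently, Q(γ) = Q(√95, √105))

Obviously Q(γ) ⊆ Q(√95, √105), and [Q(√95, √105):Q] = 4 (since 95, 105 are distinct squarefree integers > 1 with 9975 not a perfect square). To show equality we compute the minimal polynomial of γ. From γ = √95 + √105: γ^2 = 95 + 2√(9975) + 105 = 200 + 2√(9975), so γ^2 - 200 = 2√(9975); squaring, (γ^2 - 200)^2 = 4·9975, i.e. γ^4 - 400γ^2 + 40000 - 39900 = 0, i.e. γ^4 - 400γ^2 + 100 = 0. So γ is a root of x^4 - 400x^2 + 100. This polynomial is irreducible over Q: it has no rational root (each ±√95 ± √105 is irrational), and any factorization into two quadratics over Q would force √(9975) ∈ Q (pairing opposite roots) or √95, √105 ∈ Q (other pairings), all impossible. Hence [Q(γ):Q] = 4 = [Q(√95, √105):Q], so Q(γ) = Q(√95, √105).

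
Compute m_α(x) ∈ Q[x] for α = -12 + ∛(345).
m_α(x) = x^3 + 36x^2 + 432x + 1383

Set β = α + 12 = ∛(345), so β^3 = 345. Then (α + 12)^3 - 345 = 0, i.e. α is a root of g(x) = (x + 12)^3 - 345 = x^3 + 36x^2 + 432x + 1383. Since g(x) = h(x + 12) where h(x) = x^3 - 345, and h is irreducible over Q (because 345 is not a perfect cube, so h has no rational root, and a monic cubic with no rational root is irreducible), g is also irreducible (irreducibility is preserved under the substitution x → x + 12). Hence m_α(x) = x^3 + 36x^2 + 432x + 1383.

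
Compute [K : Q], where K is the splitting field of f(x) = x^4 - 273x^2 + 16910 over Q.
[K : Q] = 4

Solving the quadratic in x^2: x^2 = (273 ± √(273^2 - 4·16910))/2 = (273 ± √6889)/2 = (273 ± 83)/2, giving x^2 = 95 or x^2 = 178. So f(x) = (x^2 - 95)(x^2 - 178) and the roots of f are ±√95, ±√178. Hence the splitting field is K = Q(√95, √178). Since 95 and 178 are distinct squarefree integers > 1, their product 16910 is not a perfect square, so √178 ∉ Q(√95). By the tower law [K:Q] = [Q(√95,√178):Q(√95)] · [Q(√95):Q] = 2 · 2 = 4.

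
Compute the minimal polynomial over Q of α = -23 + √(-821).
m_α(x) = x^2 + 46x + 1350

From α + 23 = √(-821), squaring gives (α + 23)^2 = -821, i.e. α^2 + 46α + 529 = -821, so α^2 + 46α + 1350 = 0. The discriminant of x^2 + 46x + 1350 is (46)^2 - 4·(1350) = 2116 - 5400 = -3284, and 4·(-821) is not a perfect square in Q since -821 is squarefree and ≠ 1. Hence x^2 + 46x + 1350 is irreducible over Q and is the minimal polynomial of α.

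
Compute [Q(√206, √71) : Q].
[Q(√206, √71) : Q] = 4

[Q(√206):Q] = 2 (min poly x^2 - 206, irreducible since 206 is squarefree > 1). For the top step, suppose √71 ∈ Q(√206), say √71 = c + d√206 with c, d ∈ Q. Squaring: 71 = c^2 + 206d^2 + 2cd√206. Since √206 ∉ Q this forces 2cd = 0. If d = 0 then √71 = c ∈ Q, contradicting 71 squarefree > 1. If c = 0 then 71 = 206d^2, so 206·71 = (206d)^2 is a perfect square in Q — but 206·71 = 14626 is not a perfect square (since 206 and 71 are distinct squarefree integers). Contradiction. Hence √71 ∉ Q(√206), so x^2 - 71 stays irreducible over Q(√206) and [Q(√206, √71) : Q(√206)] = 2. By the tower law, [Q(√206, √71) : Q] = 2 · 2 = 4.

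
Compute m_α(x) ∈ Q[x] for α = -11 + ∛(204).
m_α(x) = x^3 + 33x^2 + 363x + 1127

Set β = α + 11 = ∛(204), so β^3 = 204. Then (α + 11)^3 - 204 = 0, i.e. α is a root of g(x) = (x + 11)^3 - 204 = x^3 + 33x^2 + 363x + 1127. Since g(x) = h(x + 11) where h(x) = x^3 - 204, and h is irreducible over Q (because 204 is not a perfect cube, so h has no rational root, and a monic cubic with no rational root is irreducible), g is also irreducible (irreducibility is preserved under the substitution x → x + 11). Hence m_α(x) = x^3 + 33x^2 + 363x + 1127.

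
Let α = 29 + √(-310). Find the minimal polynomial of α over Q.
m_α(x) = x^2 - 58x + 1151

From α - 29 = √(-310), squaring gives (α - 29)^2 = -310, i.e. α^2 - 58α + 841 = -310, so α^2 - 58α + 1151 = 0. The discriminant of x^2 - 58x + 1151 is (-58)^2 - 4·(1151) = 3364 - 4604 = -1240, and 4·(-310) is not a perfect square in Q since -310 is squarefree and ≠ 1. Hence x^2 - 58x + 1151 is irreducible over Q and is the minimal polynomial of α.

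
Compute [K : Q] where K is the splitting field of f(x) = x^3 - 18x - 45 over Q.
[K : Q] = 6

By the rational root test, any rational root of the monic integer polynomial f(x) = x^3 - 18x - 45 must be an integer dividing the constant term -45, i.e. one of ±{1, 3, 5, 9, 15, 45}. Evaluating: f(1) = -62, f(-1) = -28, f(3) = -72, f(-3) = -18, f(5) = -10, f(-5) = -80, f(9) = 522, f(-9) = -612, f(15) = 3060, f(-15) = -3150, f(45) = 90270, f(-45) = -90360; none is 0, so f has no rational root and is therefore irreducible over Q (a cubic with no linear factor over a field is irreducible). For an irreducible cubic, the Galois group is A_3 or S_3 according as the discriminant disc(f) = -4a^3 - 27b^2 = -4·(-18)^3 - 27·(-45)^2 = -31347 is or is not a square in Q. Here disc(f) = -31347 is not a perfect square in Q, so the Galois group of f over Q is not contained in A_3 and must be all of S_3. The splitting field has degree |S_3| = 6 over Q, so [K : Q] = 6.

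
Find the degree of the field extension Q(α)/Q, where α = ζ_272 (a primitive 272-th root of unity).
[Q(α):Q] = 128

The minimal polynomial of ζ_272 over Q is the 272-th cyclotomic polynomial Φ_272(x), which is irreducible over Q and has degree φ(272) = 128. Hence [Q(α):Q] = φ(272) = 128.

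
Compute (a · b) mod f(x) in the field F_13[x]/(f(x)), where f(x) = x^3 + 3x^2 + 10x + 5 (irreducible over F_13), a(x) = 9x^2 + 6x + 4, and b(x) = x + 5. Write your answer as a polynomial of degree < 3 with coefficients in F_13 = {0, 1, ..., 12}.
a · b ≡ 11x^2 + 9x + 1 (mod f(x))

Multiply in F_13[x]: a(x)·b(x) = (9x^2 + 6x + 4)·(x + 5) = 9x^3 + 12x^2 + 8x + 7. This has degree ≥ 3, so divide by f(x) over F_13: 9x^3 + 12x^2 + 8x + 7 = (9)·(x^3 + 3x^2 + 10x + 5) + (11x^2 + 9x + 1). Hence a·b ≡ 11x^2 + 9x + 1 (mod f). (F_13[x]/(f) is a field with 13^3 = 2197 elements since f is irreducible of degree 3.)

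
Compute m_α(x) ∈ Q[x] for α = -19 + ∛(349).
m_α(x) = x^3 + 57x^2 + 1083x + 6510

Set β = α + 19 = ∛(349), so β^3 = 349. Then (α + 19)^3 - 349 = 0, i.e. α is a root of g(x) = (x + 19)^3 - 349 = x^3 + 57x^2 + 1083x + 6510. Since g(x) = h(x + 19) where h(x) = x^3 - 349, and h is irreducible over Q (because 349 is not a perfect cube, so h has no rational root, and a monic cubic with no rational root is irreducible), g is also irreducible (irreducibility is preserved under the substitution x → x + 19). Hence m_α(x) = x^3 + 57x^2 + 1083x + 6510.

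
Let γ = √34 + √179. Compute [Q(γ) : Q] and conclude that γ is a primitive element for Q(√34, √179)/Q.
[Q(γ) : Q] = 4 (equivalently, Q(γ) = Q(√34, √179))

Obviously Q(γ) ⊆ Q(√34, √179), and [Q(√34, √179):Q] = 4 (since 34, 179 are distinct squarefree integers > 1 with 6086 not a perfect square). To show equality we compute the minimal polynomial of γ. From γ = √34 + √179: γ^2 = 34 + 2√(6086) + 179 = 213 + 2√(6086), so γ^2 - 213 = 2√(6086); squaring, (γ^2 - 213)^2 = 4·6086, i.e. γ^4 - 426γ^2 + 45369 - 24344 = 0, i.e. γ^4 - 426γ^2 + 21025 = 0. So γ is a root of x^4 - 426x^2 + 21025. This polynomial is irreducible over Q: it has no rational root (each ±√34 ± √179 is irrational), and any factorization into two quadratics over Q would force √(6086) ∈ Q (pairing opposite roots) or √34, √179 ∈ Q (other pairings), all impossible. Hence [Q(γ):Q] = 4 = [Q(√34, √179):Q], so Q(γ) = Q(√34, √179).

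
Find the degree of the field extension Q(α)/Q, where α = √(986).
[Q(α):Q] = 2

[Q(α):Q] equals the degree of the minimal polynomial of α. Here α^2 = 986 and x^2 - 986 is irreducible (d = 986 is squarefree, ≠ 1, hence not a square), so deg(m_α) = 2. Thus [Q(α):Q] = 2.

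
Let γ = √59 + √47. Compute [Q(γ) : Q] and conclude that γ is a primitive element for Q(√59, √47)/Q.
[Q(γ) : Q] = 4 (equivalently, Q(γ) = Q(√59, √47))

Obviously Q(γ) ⊆ Q(√59, √47), and [Q(√59, √47):Q] = 4 (since 59, 47 are distinct squarefree integers > 1 with 2773 not a perfect square). To show equality we compute the minimal polynomial of γ. From γ = √59 + √47: γ^2 = 59 + 2√(2773) + 47 = 106 + 2√(2773), so γ^2 - 106 = 2√(2773); squaring, (γ^2 - 106)^2 = 4·2773, i.e. γ^4 - 212γ^2 + 11236 - 11092 = 0, i.e. γ^4 - 212γ^2 + 144 = 0. So γ is a root of x^4 - 212x^2 + 144. This polynomial is irreducible over Q: it has no rational root (each ±√59 ± √47 is irrational), and any factorization into two quadratics over Q would force √(2773) ∈ Q (pairing opposite roots) or √59, √47 ∈ Q (other pairings), all impossible. Hence [Q(γ):Q] = 4 = [Q(√59, √47):Q], so Q(γ) = Q(√59, √47).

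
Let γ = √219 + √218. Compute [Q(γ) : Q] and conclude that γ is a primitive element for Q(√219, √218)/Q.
[Q(γ) : Q] = 4 (equivalently, Q(γ) = Q(√219, √218))

Obviously Q(γ) ⊆ Q(√219, √218), and [Q(√219, √218):Q] = 4 (since 219, 218 are distinct squarefree integers > 1 with 47742 not a perfect square). To show equality we compute the minimal polynomial of γ. From γ = √219 + √218: γ^2 = 219 + 2√(47742) + 218 = 437 + 2√(47742), so γ^2 - 437 = 2√(47742); squaring, (γ^2 - 437)^2 = 4·47742, i.e. γ^4 - 874γ^2 + 190969 - 190968 = 0, i.e. γ^4 - 874γ^2 + 1 = 0. So γ is a root of x^4 - 874x^2 + 1. This polynomial is irreducible over Q: it has no rational root (each ±√219 ± √218 is irrational), and any factorization into two quadratics over Q would force √(47742) ∈ Q (pairing opposite roots) or √219, √218 ∈ Q (other pairings), all impossible. Hence [Q(γ):Q] = 4 = [Q(√219, √218):Q], so Q(γ) = Q(√219, √218).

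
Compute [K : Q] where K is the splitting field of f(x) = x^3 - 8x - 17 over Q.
[K : Q] = 6

By the rational root test, any rational root of the monic integer polynomial f(x) = x^3 - 8x - 17 must be an integer dividing the constant term -17, i.e. one of ±{1, 17}. Evaluating: f(1) = -24, f(-1) = -10, f(17) = 4760, f(-17) = -4794; none is 0, so f has no rational root and is therefore irreducible over Q (a cubic with no linear factor over a field is irreducible). For an irreducible cubic, the Galois group is A_3 or S_3 according as the discriminant disc(f) = -4a^3 - 27b^2 = -4·(-8)^3 - 27·(-17)^2 = -5755 is or is not a square in Q. Here disc(f) = -5755 is not a perfect square in Q, so the Galois group of f over Q is not contained in A_3 and must be all of S_3. The splitting field has degree |S_3| = 6 over Q, so [K : Q] = 6.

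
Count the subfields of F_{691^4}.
F_{691^4} has 3 subfields

The subfields of F_{p^n} are exactly the fields F_{p^d} for d | n (each is the fixed field of the unique index-d subgroup of Gal(F_{p^n}/F_p) ≅ Z/nZ). The divisors of n = 4 are {1, 2, 4}, giving 3 subfields: F_{691^1}, F_{691^2}, F_{691^4}.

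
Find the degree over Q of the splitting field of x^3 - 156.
[K : Q] = 6

The roots of x^3 - 156 are ∛156, ω∛156, ω^2∛156 where ω = e^(2πi/3) is a primitive cube root of unity, so K = Q(∛156, ω). Now [Q(∛156):Q] = 3 (since 156 is not a perfect cube, x^3 - 156 is irreducible) and [Q(ω):Q] = 2. Both 2 and 3 divide [K:Q], and [K:Q] ≤ 3·2 = 6, so [K:Q] = 6. (Equivalently: Q(∛156) ⊂ R but ω ∉ R, so [K : Q(∛156)] = 2.)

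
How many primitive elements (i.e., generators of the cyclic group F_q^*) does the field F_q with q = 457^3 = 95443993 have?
There are φ(95443992) = 25831872 primitive elements

F_q^* is cyclic of order q - 1 = 95443992. A cyclic group of order m has exactly φ(m) generators. Here m = 95443992 = 2^3 · 3^2 · 7 · 19 · 9967, so the number of primitive elements is φ(95443992) = 25831872.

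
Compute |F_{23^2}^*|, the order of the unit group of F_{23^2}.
|F_{23^2}^*| = 528

F_{23^2} has 23^2 = 529 elements; its multiplicative group consists of all nonzero elements, so |F_{23^2}^*| = 529 - 1 = 528. (It is cyclic since any finite subgroup of the multiplicative group of a field is cyclic.)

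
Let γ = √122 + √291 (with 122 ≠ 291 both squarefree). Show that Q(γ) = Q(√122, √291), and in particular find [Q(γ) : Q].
[Q(γ) : Q] = 4 (equivalently, Q(γ) = Q(√122, √291))

Obviously Q(γ) ⊆ Q(√122, √291), and [Q(√122, √291):Q] = 4 (since 122, 291 are distinct squarefree integers > 1 with 35502 not a perfect square). To show equality we compute the minimal polynomial of γ. From γ = √122 + √291: γ^2 = 122 + 2√(35502) + 291 = 413 + 2√(35502), so γ^2 - 413 = 2√(35502); squaring, (γ^2 - 413)^2 = 4·35502, i.e. γ^4 - 826γ^2 + 170569 - 142008 = 0, i.e. γ^4 - 826γ^2 + 28561 = 0. So γ is a root of x^4 - 826x^2 + 28561. This polynomial is irreducible over Q: it has no rational root (each ±√122 ± √291 is irrational), and any factorization into two quadratics over Q would force √(35502) ∈ Q (pairing opposite roots) or √122, √291 ∈ Q (other pairings), all impossible. Hence [Q(γ):Q] = 4 = [Q(√122, √291):Q], so Q(γ) = Q(√122, √291).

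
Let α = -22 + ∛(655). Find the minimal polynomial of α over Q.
m_α(x) = x^3 + 66x^2 + 1452x + 9993

Set β = α + 22 = ∛(655), so β^3 = 655. Then (α + 22)^3 - 655 = 0, i.e. α is a root of g(x) = (x + 22)^3 - 655 = x^3 + 66x^2 + 1452x + 9993. Since g(x) = h(x + 22) where h(x) = x^3 - 655, and h is irreducible over Q (because 655 is not a perfect cube, so h has no rational root, and a monic cubic with no rational root is irreducible), g is also irreducible (irreducibility is preserved under the substitution x → x + 22). Hence m_α(x) = x^3 + 66x^2 + 1452x + 9993.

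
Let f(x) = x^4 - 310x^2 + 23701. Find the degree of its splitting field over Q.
[K : Q] = 4

Solving the quadratic in x^2: x^2 = (310 ± √(310^2 - 4·23701))/2 = (310 ± √1296)/2 = (310 ± 36)/2, giving x^2 = 173 or x^2 = 137. So f(x) = (x^2 - 173)(x^2 - 137) and the roots of f are ±√173, ±√137. Hence the splitting field is K = Q(√173, √137). Since 173 and 137 are distinct squarefree integers > 1, their product 23701 is not a perfect square, so √137 ∉ Q(√173). By the tower law [K:Q] = [Q(√173,√137):Q(√173)] · [Q(√173):Q] = 2 · 2 = 4.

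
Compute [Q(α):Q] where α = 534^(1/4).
[Q(α):Q] = 4

α is a root of x^4 - 534. By Eisenstein's criterion at the prime p = 2 (which divides the constant term 534 but p^2 = 4 does not, since 534 is squarefree), x^4 - 534 is irreducible over Q. Hence [Q(α):Q] = 4.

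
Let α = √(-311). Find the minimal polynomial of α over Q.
m_α(x) = x^2 + 311

α satisfies α^2 + 311 = 0, so x^2 + 311 annihilates α. Since d = -311 is squarefree and ≠ 1, it is not a perfect square in Q, so x^2 + 311 has no rational root and is therefore irreducible over Q (a degree-2 polynomial over a field is irreducible iff it has no root). Hence m_α(x) = x^2 + 311.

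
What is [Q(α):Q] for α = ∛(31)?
[Q(α):Q] = 3

The minimal polynomial of α is x^3 - 31, irreducible over Q since 31 is not a perfect cube (so x^3 - 31 has no rational root). Hence [Q(α):Q] = deg(m_α) = 3.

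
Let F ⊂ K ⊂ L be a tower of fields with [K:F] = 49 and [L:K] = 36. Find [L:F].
[L:F] = 1764

The tower law says that for any tower of field extensions F ⊂ K ⊂ L with finite degrees, [L:F] = [L:K] · [K:F]. Here this gives [L:F] = 36 · 49 = 1764.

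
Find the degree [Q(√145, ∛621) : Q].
[Q(√145, ∛621) : Q] = 6

Let L = Q(√145, ∛621). Since Q(√145) ⊂ L and [Q(√145):Q] = 2, the tower law gives 2 | [L:Q]. Likewise Q(∛621) ⊂ L with [Q(∛621):Q] = 3 (because 621 is not a perfect cube), so 3 | [L:Q]. As gcd(2,3) = 1, [L:Q] is divisible by 6. Conversely L is generated over Q by √145 and ∛621, so [L:Q] ≤ 2·3 = 6. Therefore [Q(√145, ∛621) : Q] = 6.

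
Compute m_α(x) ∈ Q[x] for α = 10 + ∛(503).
m_α(x) = x^3 - 30x^2 + 300x - 1503

Set β = α - 10 = ∛(503), so β^3 = 503. Then (α - 10)^3 - 503 = 0, i.e. α is a root of g(x) = (x - 10)^3 - 503 = x^3 - 30x^2 + 300x - 1503. Since g(x) = h(x - 10) where h(x) = x^3 - 503, and h is irreducible over Q (because 503 is not a perfect cube, so h has no rational root, and a monic cubic with no rational root is irreducible), g is also irreducible (irreducibility is preserved under the substitution x → x - 10). Hence m_α(x) = x^3 - 30x^2 + 300x - 1503.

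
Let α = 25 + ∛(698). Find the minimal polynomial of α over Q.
m_α(x) = x^3 - 75x^2 + 1875x - 16323

Set β = α - 25 = ∛(698), so β^3 = 698. Then (α - 25)^3 - 698 = 0, i.e. α is a root of g(x) = (x - 25)^3 - 698 = x^3 - 75x^2 + 1875x - 16323. Since g(x) = h(x - 25) where h(x) = x^3 - 698, and h is irreducible over Q (because 698 is not a perfect cube, so h has no rational root, and a monic cubic with no rational root is irreducible), g is also irreducible (irreducibility is preserved under the substitution x → x - 25). Hence m_α(x) = x^3 - 75x^2 + 1875x - 16323.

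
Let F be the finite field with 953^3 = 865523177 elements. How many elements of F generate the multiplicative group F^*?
There are φ(865523176) = 347120640 primitive elements

F_q^* is cyclic of order q - 1 = 865523176. A cyclic group of order m has exactly φ(m) generators. Here m = 865523176 = 2^3 · 7 · 17 · 181 · 5023, so the number of primitive elements is φ(865523176) = 347120640.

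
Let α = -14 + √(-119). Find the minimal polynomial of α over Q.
m_α(x) = x^2 + 28x + 315

From α + 14 = √(-119), squaring gives (α + 14)^2 = -119, i.e. α^2 + 28α + 196 = -119, so α^2 + 28α + 315 = 0. The discriminant of x^2 + 28x + 315 is (28)^2 - 4·(315) = 784 - 1260 = -476, and 4·(-119) is not a perfect square in Q since -119 is squarefree and ≠ 1. Hence x^2 + 28x + 315 is irreducible over Q and is the minimal polynomial of α.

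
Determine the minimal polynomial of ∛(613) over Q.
m_α(x) = x^3 - 613

α satisfies α^3 = 613, so x^3 - 613 annihilates α. By the rational root test, a rational root p/q (in lowest terms) of x^3 - 613 would satisfy p^3 = 613 q^3, forcing q = 1 and p^3 = 613; but 613 is not a perfect cube, contradiction. A monic cubic over Q with no rational root is irreducible (any nontrivial factorization would include a linear factor). Hence x^3 - 613 is the minimal polynomial of α, and in particular [Q(α):Q] = 3.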